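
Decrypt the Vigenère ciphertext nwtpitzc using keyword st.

vdbwqahj

Repeat the key across the ciphertext: stststst
n(13)−s(18): -5≡21 → v
w(22)−t(19): 3 → d
t(19)−s(18): 1 → b
p(15)−t(19): -4≡22 → w
i(8)−s(18): -10≡16 → q
t(19)−t(19): 0 → a
z(25)−s(18): 7 → h
c(2)−t(19): -17≡9 → j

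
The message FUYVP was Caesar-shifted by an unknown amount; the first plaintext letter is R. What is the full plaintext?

From the crib: F(5)−R(17)=-12≡14, so the shift is 14.
Subtract 14 from each ciphertext letter:
F(5): 5−14=-9≡17 → R
U(20): 20−14=6 → G
Y(24): 24−14=10 → K
V(21): 21−14=7 → H
P(15): 15−14=1 → B

RGKHB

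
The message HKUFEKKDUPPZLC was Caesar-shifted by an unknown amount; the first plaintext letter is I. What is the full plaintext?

ILVGFLLEVQQAMD

From the crib: H(7)−I(8)=-1≡25, so the shift is 25.
Subtract 25 from each ciphertext letter:
H(7): 7−25=-18≡8 → I
K(10): 10−25=-15≡11 → L
U(20): 20−25=-5≡21 → V
F(5): 5−25=-20≡6 → G
E(4): 4−25=-21≡5 → F
K(10): 10−25=-15≡11 → L
K(10): 10−25=-15≡11 → L
D(3): 3−25=-22≡4 → E
U(20): 20−25=-5≡21 → V
P(15): 15−25=-10≡16 → Q
P(15): 15−25=-10≡16 → Q
Z(25): 25−25=0 → A
L(11): 11−25=-14≡12 → M
C(2): 2−25=-23≡3 → D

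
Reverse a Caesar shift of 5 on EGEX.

E(4): 4−5=-1≡25 → Z
G(6): 6−5=1 → B
E(4): 4−5=-1≡25 → Z
X(23): 23−5=18 → S

ZBZS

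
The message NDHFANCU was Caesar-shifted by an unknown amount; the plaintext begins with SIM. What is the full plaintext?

From the crib: N(13)−S(18)=-5≡21, so the shift is 21.
Subtract 21 from each ciphertext letter:
N(13): 13−21=-8≡18 → S
D(3): 3−21=-18≡8 → I
H(7): 7−21=-14≡12 → M
F(5): 5−21=-16≡10 → K
A(0): 0−21=-21≡5 → F
N(13): 13−21=-8≡18 → S
C(2): 2−21=-19≡7 → H
U(20): 20−21=-1≡25 → Z

SIMKFSHZ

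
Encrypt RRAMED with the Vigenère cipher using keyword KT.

Repeat the key across the message: KTKTKT
R(17)+K(10): 27≡1 → B
R(17)+T(19): 36≡10 → K
A(0)+K(10): 10 → K
M(12)+T(19): 31≡5 → F
E(4)+K(10): 14 → O
D(3)+T(19): 22 → W

BKKFOW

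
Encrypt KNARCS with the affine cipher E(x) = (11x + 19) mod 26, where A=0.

K(10): 11·10+19=129≡25 → Z
N(13): 11·13+19=162≡6 → G
A(0): 11·0+19=19 → T
R(17): 11·17+19=206≡24 → Y
C(2): 11·2+19=41≡15 → P
S(18): 11·18+19=217≡9 → J

ZGTYPJ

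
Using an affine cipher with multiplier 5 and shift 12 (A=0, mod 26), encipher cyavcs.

c(2): 5·2+12=22 → w
y(24): 5·24+12=132≡2 → c
a(0): 5·0+12=12 → m
v(21): 5·21+12=117≡13 → n
c(2): 5·2+12=22 → w
s(18): 5·18+12=102≡24 → y

wcmnwy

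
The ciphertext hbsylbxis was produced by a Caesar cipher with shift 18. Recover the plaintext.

pjagtjfqa

h(7): 7−18=-11≡15 → p
b(1): 1−18=-17≡9 → j
s(18): 18−18=0 → a
y(24): 24−18=6 → g
l(11): 11−18=-7≡19 → t
b(1): 1−18=-17≡9 → j
x(23): 23−18=5 → f
i(8): 8−18=-10≡16 → q
s(18): 18−18=0 → a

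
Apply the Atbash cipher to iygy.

rbtb

i(8) → r(17)
y(24) → b(1)
g(6) → t(19)
y(24) → b(1)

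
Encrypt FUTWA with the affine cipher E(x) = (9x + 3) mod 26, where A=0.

F(5): 9·5+3=48≡22 → W
U(20): 9·20+3=183≡1 → B
T(19): 9·19+3=174≡18 → S
W(22): 9·22+3=201≡19 → T
A(0): 9·0+3=3 → D

WBSTD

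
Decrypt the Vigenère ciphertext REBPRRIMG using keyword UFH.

XZUVMKOHZ

Repeat the key across the ciphertext: UFHUFHUFH
R(17)−U(20): -3≡23 → X
E(4)−F(5): -1≡25 → Z
B(1)−H(7): -6≡20 → U
P(15)−U(20): -5≡21 → V
R(17)−F(5): 12 → M
R(17)−H(7): 10 → K
I(8)−U(20): -12≡14 → O
M(12)−F(5): 7 → H
G(6)−H(7): -1≡25 → Z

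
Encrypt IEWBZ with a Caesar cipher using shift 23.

FBTYW

I(8): 8+23=31≡5 → F
E(4): 4+23=27≡1 → B
W(22): 22+23=45≡19 → T
B(1): 1+23=24 → Y
Z(25): 25+23=48≡22 → W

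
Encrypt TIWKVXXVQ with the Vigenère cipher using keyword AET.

Repeat the key across the message: AETAETAET
T(19)+A(0): 19 → T
I(8)+E(4): 12 → M
W(22)+T(19): 41≡15 → P
K(10)+A(0): 10 → K
V(21)+E(4): 25 → Z
X(23)+T(19): 42≡16 → Q
X(23)+A(0): 23 → X
V(21)+E(4): 25 → Z
Q(16)+T(19): 35≡9 → J

TMPKZQXZJ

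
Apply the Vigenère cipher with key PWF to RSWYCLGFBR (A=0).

Repeat the key across the message: PWFPWFPWFP
R(17)+P(15): 32≡6 → G
S(18)+W(22): 40≡14 → O
W(22)+F(5): 27≡1 → B
Y(24)+P(15): 39≡13 → N
C(2)+W(22): 24 → Y
L(11)+F(5): 16 → Q
G(6)+P(15): 21 → V
F(5)+W(22): 27≡1 → B
B(1)+F(5): 6 → G
R(17)+P(15): 32≡6 → G

GOBNYQVBGG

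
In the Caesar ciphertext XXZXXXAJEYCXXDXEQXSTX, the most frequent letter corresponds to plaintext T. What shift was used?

4

The most frequent ciphertext letter is X (appears 10 times).
X is position 23; T is position 19.
Shift = 4.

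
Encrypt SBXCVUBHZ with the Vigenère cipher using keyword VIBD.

Repeat the key across the message: VIBDVIBDV
S(18)+V(21): 39≡13 → N
B(1)+I(8): 9 → J
X(23)+B(1): 24 → Y
C(2)+D(3): 5 → F
V(21)+V(21): 42≡16 → Q
U(20)+I(8): 28≡2 → C
B(1)+B(1): 2 → C
H(7)+D(3): 10 → K
Z(25)+V(21): 46≡20 → U

NJYFQCCKU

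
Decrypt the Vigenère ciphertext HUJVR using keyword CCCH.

FSHOP

Repeat the key across the ciphertext: CCCHC
H(7)−C(2): 5 → F
U(20)−C(2): 18 → S
J(9)−C(2): 7 → H
V(21)−H(7): 14 → O
R(17)−C(2): 15 → P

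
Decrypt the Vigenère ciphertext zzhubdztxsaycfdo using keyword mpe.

nkdimznetgluqqzc

Repeat the key across the ciphertext: mpempempempempem
z(25)−m(12): 13 → n
z(25)−p(15): 10 → k
h(7)−e(4): 3 → d
u(20)−m(12): 8 → i
b(1)−p(15): -14≡12 → m
d(3)−e(4): -1≡25 → z
z(25)−m(12): 13 → n
t(19)−p(15): 4 → e
x(23)−e(4): 19 → t
s(18)−m(12): 6 → g
a(0)−p(15): -15≡11 → l
y(24)−e(4): 20 → u
c(2)−m(12): -10≡16 → q
f(5)−p(15): -10≡16 → q
d(3)−e(4): -1≡25 → z
o(14)−m(12): 2 → c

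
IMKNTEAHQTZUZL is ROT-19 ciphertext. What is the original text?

PTRUALHOXAGBGS

I(8): 8−19=-11≡15 → P
M(12): 12−19=-7≡19 → T
K(10): 10−19=-9≡17 → R
N(13): 13−19=-6≡20 → U
T(19): 19−19=0 → A
E(4): 4−19=-15≡11 → L
A(0): 0−19=-19≡7 → H
H(7): 7−19=-12≡14 → O
Q(16): 16−19=-3≡23 → X
T(19): 19−19=0 → A
Z(25): 25−19=6 → G
U(20): 20−19=1 → B
Z(25): 25−19=6 → G
L(11): 11−19=-8≡18 → S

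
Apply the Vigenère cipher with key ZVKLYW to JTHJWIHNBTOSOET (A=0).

Repeat the key across the message: ZVKLYWZVKLYWZVK
J(9)+Z(25): 34≡8 → I
T(19)+V(21): 40≡14 → O
H(7)+K(10): 17 → R
J(9)+L(11): 20 → U
W(22)+Y(24): 46≡20 → U
I(8)+W(22): 30≡4 → E
H(7)+Z(25): 32≡6 → G
N(13)+V(21): 34≡8 → I
B(1)+K(10): 11 → L
T(19)+L(11): 30≡4 → E
O(14)+Y(24): 38≡12 → M
S(18)+W(22): 40≡14 → O
O(14)+Z(25): 39≡13 → N
E(4)+V(21): 25 → Z
T(19)+K(10): 29≡3 → D

IORUUEGILEMONZD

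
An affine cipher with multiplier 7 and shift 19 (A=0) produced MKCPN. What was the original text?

ZVFSO

The inverse of 7 mod 26 is 15, since 7·15=105≡1. Apply D(y)=15·(y−19) mod 26:
M(12): 15·(12−19)=-105≡25 → Z
K(10): 15·(10−19)=-135≡21 → V
C(2): 15·(2−19)=-255≡5 → F
P(15): 15·(15−19)=-60≡18 → S
N(13): 15·(13−19)=-90≡14 → O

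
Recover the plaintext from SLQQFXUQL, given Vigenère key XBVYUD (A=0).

Repeat the key across the ciphertext: XBVYUDXBV
S(18)−X(23): -5≡21 → V
L(11)−B(1): 10 → K
Q(16)−V(21): -5≡21 → V
Q(16)−Y(24): -8≡18 → S
F(5)−U(20): -15≡11 → L
X(23)−D(3): 20 → U
U(20)−X(23): -3≡23 → X
Q(16)−B(1): 15 → P
L(11)−V(21): -10≡16 → Q

VKVSLUXPQ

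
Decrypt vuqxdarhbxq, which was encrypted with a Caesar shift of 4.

v(21): 21−4=17 → r
u(20): 20−4=16 → q
q(16): 16−4=12 → m
x(23): 23−4=19 → t
d(3): 3−4=-1≡25 → z
a(0): 0−4=-4≡22 → w
r(17): 17−4=13 → n
h(7): 7−4=3 → d
b(1): 1−4=-3≡23 → x
x(23): 23−4=19 → t
q(16): 16−4=12 → m

rqmtzwndxtm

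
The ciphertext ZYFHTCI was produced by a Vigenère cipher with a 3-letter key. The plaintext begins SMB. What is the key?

Subtract each crib letter from the matching ciphertext letter (mod 26):
Z(25)−S(18)=7 → H
Y(24)−M(12)=12 → M
F(5)−B(1)=4 → E

HME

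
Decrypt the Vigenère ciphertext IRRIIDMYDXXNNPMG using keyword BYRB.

HTAHHFVXCZGMMRVF

Repeat the key across the ciphertext: BYRBBYRBBYRBBYRB
I(8)−B(1): 7 → H
R(17)−Y(24): -7≡19 → T
R(17)−R(17): 0 → A
I(8)−B(1): 7 → H
I(8)−B(1): 7 → H
D(3)−Y(24): -21≡5 → F
M(12)−R(17): -5≡21 → V
Y(24)−B(1): 23 → X
D(3)−B(1): 2 → C
X(23)−Y(24): -1≡25 → Z
X(23)−R(17): 6 → G
N(13)−B(1): 12 → M
N(13)−B(1): 12 → M
P(15)−Y(24): -9≡17 → R
M(12)−R(17): -5≡21 → V
G(6)−B(1): 5 → F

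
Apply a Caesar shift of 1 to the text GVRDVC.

G(6): 6+1=7 → H
V(21): 21+1=22 → W
R(17): 17+1=18 → S
D(3): 3+1=4 → E
V(21): 21+1=22 → W
C(2): 2+1=3 → D

HWSEWD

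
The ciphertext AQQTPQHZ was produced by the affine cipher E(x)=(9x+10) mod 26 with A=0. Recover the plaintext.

The inverse of 9 mod 26 is 3, since 9·3=27≡1. Apply D(y)=3·(y−10) mod 26:
A(0): 3·(0−10)=-30≡22 → W
Q(16): 3·(16−10)=18 → S
Q(16): 3·(16−10)=18 → S
T(19): 3·(19−10)=27≡1 → B
P(15): 3·(15−10)=15 → P
Q(16): 3·(16−10)=18 → S
H(7): 3·(7−10)=-9≡17 → R
Z(25): 3·(25−10)=45≡19 → T

WSSBPSRT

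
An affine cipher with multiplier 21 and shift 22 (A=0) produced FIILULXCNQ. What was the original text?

TIIXQXFEHW

The inverse of 21 mod 26 is 5, since 21·5=105≡1. Apply D(y)=5·(y−22) mod 26:
F(5): 5·(5−22)=-85≡19 → T
I(8): 5·(8−22)=-70≡8 → I
I(8): 5·(8−22)=-70≡8 → I
L(11): 5·(11−22)=-55≡23 → X
U(20): 5·(20−22)=-10≡16 → Q
L(11): 5·(11−22)=-55≡23 → X
X(23): 5·(23−22)=5 → F
C(2): 5·(2−22)=-100≡4 → E
N(13): 5·(13−22)=-45≡7 → H
Q(16): 5·(16−22)=-30≡22 → W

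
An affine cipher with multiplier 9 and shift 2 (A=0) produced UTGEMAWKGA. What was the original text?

The inverse of 9 mod 26 is 3, since 9·3=27≡1. Apply D(y)=3·(y−2) mod 26:
U(20): 3·(20−2)=54≡2 → C
T(19): 3·(19−2)=51≡25 → Z
G(6): 3·(6−2)=12 → M
E(4): 3·(4−2)=6 → G
M(12): 3·(12−2)=30≡4 → E
A(0): 3·(0−2)=-6≡20 → U
W(22): 3·(22−2)=60≡8 → I
K(10): 3·(10−2)=24 → Y
G(6): 3·(6−2)=12 → M
A(0): 3·(0−2)=-6≡20 → U

CZMGEUIYMU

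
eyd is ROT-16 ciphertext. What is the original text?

e(4): 4−16=-12≡14 → o
y(24): 24−16=8 → i
d(3): 3−16=-13≡13 → n

oin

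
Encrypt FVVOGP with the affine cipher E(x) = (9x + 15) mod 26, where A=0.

IWWLRU

F(5): 9·5+15=60≡8 → I
V(21): 9·21+15=204≡22 → W
V(21): 9·21+15=204≡22 → W
O(14): 9·14+15=141≡11 → L
G(6): 9·6+15=69≡17 → R
P(15): 9·15+15=150≡20 → U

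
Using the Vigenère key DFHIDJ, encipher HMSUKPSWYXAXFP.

KRZCNYVBFFDGIU

Repeat the key across the message: DFHIDJDFHIDJDF
H(7)+D(3): 10 → K
M(12)+F(5): 17 → R
S(18)+H(7): 25 → Z
U(20)+I(8): 28≡2 → C
K(10)+D(3): 13 → N
P(15)+J(9): 24 → Y
S(18)+D(3): 21 → V
W(22)+F(5): 27≡1 → B
Y(24)+H(7): 31≡5 → F
X(23)+I(8): 31≡5 → F
A(0)+D(3): 3 → D
X(23)+J(9): 32≡6 → G
F(5)+D(3): 8 → I
P(15)+F(5): 20 → U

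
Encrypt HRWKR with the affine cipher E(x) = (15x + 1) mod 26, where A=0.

H(7): 15·7+1=106≡2 → C
R(17): 15·17+1=256≡22 → W
W(22): 15·22+1=331≡19 → T
K(10): 15·10+1=151≡21 → V
R(17): 15·17+1=256≡22 → W

CWTVW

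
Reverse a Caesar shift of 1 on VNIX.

UMHW

V(21): 21−1=20 → U
N(13): 13−1=12 → M
I(8): 8−1=7 → H
X(23): 23−1=22 → W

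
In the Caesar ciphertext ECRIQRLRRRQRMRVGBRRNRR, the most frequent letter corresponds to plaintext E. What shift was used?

13

The most frequent ciphertext letter is R (appears 11 times).
R is position 17; E is position 4.
Shift = 13.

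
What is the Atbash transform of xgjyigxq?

x(23) → c(2)
g(6) → t(19)
j(9) → q(16)
y(24) → b(1)
i(8) → r(17)
g(6) → t(19)
x(23) → c(2)
q(16) → j(9)

ctqbrtcj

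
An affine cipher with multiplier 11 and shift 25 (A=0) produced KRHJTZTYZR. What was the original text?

The inverse of 11 mod 26 is 19, since 11·19=209≡1. Apply D(y)=19·(y−25) mod 26:
K(10): 19·(10−25)=-285≡1 → B
R(17): 19·(17−25)=-152≡4 → E
H(7): 19·(7−25)=-342≡22 → W
J(9): 19·(9−25)=-304≡8 → I
T(19): 19·(19−25)=-114≡16 → Q
Z(25): 19·(25−25)=0 → A
T(19): 19·(19−25)=-114≡16 → Q
Y(24): 19·(24−25)=-19≡7 → H
Z(25): 19·(25−25)=0 → A
R(17): 19·(17−25)=-152≡4 → E

BEWIQAQHAE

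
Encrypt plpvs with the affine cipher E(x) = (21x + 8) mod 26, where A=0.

lflhw

p(15): 21·15+8=323≡11 → l
l(11): 21·11+8=239≡5 → f
p(15): 21·15+8=323≡11 → l
v(21): 21·21+8=449≡7 → h
s(18): 21·18+8=386≡22 → w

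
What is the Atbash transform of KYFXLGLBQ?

K(10) → P(15)
Y(24) → B(1)
F(5) → U(20)
X(23) → C(2)
L(11) → O(14)
G(6) → T(19)
L(11) → O(14)
B(1) → Y(24)
Q(16) → J(9)

PBUCOTOYJ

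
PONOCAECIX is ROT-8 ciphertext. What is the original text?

P(15): 15−8=7 → H
O(14): 14−8=6 → G
N(13): 13−8=5 → F
O(14): 14−8=6 → G
C(2): 2−8=-6≡20 → U
A(0): 0−8=-8≡18 → S
E(4): 4−8=-4≡22 → W
C(2): 2−8=-6≡20 → U
I(8): 8−8=0 → A
X(23): 23−8=15 → P

HGFGUSWUAP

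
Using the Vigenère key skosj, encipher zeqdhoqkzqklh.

Repeat the key across the message: skosjskosjsko
z(25)+s(18): 43≡17 → r
e(4)+k(10): 14 → o
q(16)+o(14): 30≡4 → e
d(3)+s(18): 21 → v
h(7)+j(9): 16 → q
o(14)+s(18): 32≡6 → g
q(16)+k(10): 26≡0 → a
k(10)+o(14): 24 → y
z(25)+s(18): 43≡17 → r
q(16)+j(9): 25 → z
k(10)+s(18): 28≡2 → c
l(11)+k(10): 21 → v
h(7)+o(14): 21 → v

roevqgayrzcvv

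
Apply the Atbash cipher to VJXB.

EQCY

V(21) → E(4)
J(9) → Q(16)
X(23) → C(2)
B(1) → Y(24)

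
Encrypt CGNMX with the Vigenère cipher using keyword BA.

Repeat the key across the message: BABAB
C(2)+B(1): 3 → D
G(6)+A(0): 6 → G
N(13)+B(1): 14 → O
M(12)+A(0): 12 → M
X(23)+B(1): 24 → Y

DGOMY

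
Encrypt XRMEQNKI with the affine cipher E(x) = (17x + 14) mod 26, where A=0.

X(23): 17·23+14=405≡15 → P
R(17): 17·17+14=303≡17 → R
M(12): 17·12+14=218≡10 → K
E(4): 17·4+14=82≡4 → E
Q(16): 17·16+14=286≡0 → A
N(13): 17·13+14=235≡1 → B
K(10): 17·10+14=184≡2 → C
I(8): 17·8+14=150≡20 → U

PRKEABCU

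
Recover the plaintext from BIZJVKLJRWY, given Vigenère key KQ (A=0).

RSPTLUBTHGO

Repeat the key across the ciphertext: KQKQKQKQKQK
B(1)−K(10): -9≡17 → R
I(8)−Q(16): -8≡18 → S
Z(25)−K(10): 15 → P
J(9)−Q(16): -7≡19 → T
V(21)−K(10): 11 → L
K(10)−Q(16): -6≡20 → U
L(11)−K(10): 1 → B
J(9)−Q(16): -7≡19 → T
R(17)−K(10): 7 → H
W(22)−Q(16): 6 → G
Y(24)−K(10): 14 → O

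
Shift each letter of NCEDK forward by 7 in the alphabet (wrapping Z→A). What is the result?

N(13): 13+7=20 → U
C(2): 2+7=9 → J
E(4): 4+7=11 → L
D(3): 3+7=10 → K
K(10): 10+7=17 → R

UJLKR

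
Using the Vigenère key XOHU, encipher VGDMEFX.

SUKGBTE

Repeat the key across the message: XOHUXOH
V(21)+X(23): 44≡18 → S
G(6)+O(14): 20 → U
D(3)+H(7): 10 → K
M(12)+U(20): 32≡6 → G
E(4)+X(23): 27≡1 → B
F(5)+O(14): 19 → T
X(23)+H(7): 30≡4 → E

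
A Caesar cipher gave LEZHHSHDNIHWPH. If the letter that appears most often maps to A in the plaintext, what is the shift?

The most frequent ciphertext letter is H (appears 5 times).
H is position 7; A is position 0.
Shift = 7.

7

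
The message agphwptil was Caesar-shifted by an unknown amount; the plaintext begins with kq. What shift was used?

16

From the crib: a(0)−k(10)=-10≡16, so the shift is 16.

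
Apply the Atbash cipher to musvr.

m(12) → n(13)
u(20) → f(5)
s(18) → h(7)
v(21) → e(4)
r(17) → i(8)

nfhei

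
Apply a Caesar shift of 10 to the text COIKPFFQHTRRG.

MYSUZPPARDBBQ

C(2): 2+10=12 → M
O(14): 14+10=24 → Y
I(8): 8+10=18 → S
K(10): 10+10=20 → U
P(15): 15+10=25 → Z
F(5): 5+10=15 → P
F(5): 5+10=15 → P
Q(16): 16+10=26≡0 → A
H(7): 7+10=17 → R
T(19): 19+10=29≡3 → D
R(17): 17+10=27≡1 → B
R(17): 17+10=27≡1 → B
G(6): 6+10=16 → Q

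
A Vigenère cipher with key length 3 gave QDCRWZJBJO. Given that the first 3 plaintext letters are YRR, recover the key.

SML

Subtract each crib letter from the matching ciphertext letter (mod 26):
Q(16)−Y(24)=-8≡18 → S
D(3)−R(17)=-14≡12 → M
C(2)−R(17)=-15≡11 → L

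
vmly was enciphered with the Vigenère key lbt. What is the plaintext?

klsn

Repeat the key across the ciphertext: lbtl
v(21)−l(11): 10 → k
m(12)−b(1): 11 → l
l(11)−t(19): -8≡18 → s
y(24)−l(11): 13 → n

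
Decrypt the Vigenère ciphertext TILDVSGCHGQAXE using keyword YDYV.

VFNIXPIHJDSFZB

Repeat the key across the ciphertext: YDYVYDYVYDYVYD
T(19)−Y(24): -5≡21 → V
I(8)−D(3): 5 → F
L(11)−Y(24): -13≡13 → N
D(3)−V(21): -18≡8 → I
V(21)−Y(24): -3≡23 → X
S(18)−D(3): 15 → P
G(6)−Y(24): -18≡8 → I
C(2)−V(21): -19≡7 → H
H(7)−Y(24): -17≡9 → J
G(6)−D(3): 3 → D
Q(16)−Y(24): -8≡18 → S
A(0)−V(21): -21≡5 → F
X(23)−Y(24): -1≡25 → Z
E(4)−D(3): 1 → B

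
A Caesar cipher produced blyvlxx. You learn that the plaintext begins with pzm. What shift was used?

From the crib: b(1)−p(15)=-14≡12, so the shift is 12.

12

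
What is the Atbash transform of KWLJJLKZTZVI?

PDOQQOPAGAER

K(10) → P(15)
W(22) → D(3)
L(11) → O(14)
J(9) → Q(16)
J(9) → Q(16)
L(11) → O(14)
K(10) → P(15)
Z(25) → A(0)
T(19) → G(6)
Z(25) → A(0)
V(21) → E(4)
I(8) → R(17)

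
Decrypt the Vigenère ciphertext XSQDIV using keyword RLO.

GHCMXH

Repeat the key across the ciphertext: RLORLO
X(23)−R(17): 6 → G
S(18)−L(11): 7 → H
Q(16)−O(14): 2 → C
D(3)−R(17): -14≡12 → M
I(8)−L(11): -3≡23 → X
V(21)−O(14): 7 → H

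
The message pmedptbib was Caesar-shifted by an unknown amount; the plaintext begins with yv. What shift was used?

From the crib: p(15)−y(24)=-9≡17, so the shift is 17.

17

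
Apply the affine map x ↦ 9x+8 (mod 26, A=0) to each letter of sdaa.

ojii

s(18): 9·18+8=170≡14 → o
d(3): 9·3+8=35≡9 → j
a(0): 9·0+8=8 → i
a(0): 9·0+8=8 → i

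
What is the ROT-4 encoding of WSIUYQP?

AWMYCUT

W(22): 22+4=26≡0 → A
S(18): 18+4=22 → W
I(8): 8+4=12 → M
U(20): 20+4=24 → Y
Y(24): 24+4=28≡2 → C
Q(16): 16+4=20 → U
P(15): 15+4=19 → T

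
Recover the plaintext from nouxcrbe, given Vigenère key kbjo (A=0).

Repeat the key across the ciphertext: kbjokbjo
n(13)−k(10): 3 → d
o(14)−b(1): 13 → n
u(20)−j(9): 11 → l
x(23)−o(14): 9 → j
c(2)−k(10): -8≡18 → s
r(17)−b(1): 16 → q
b(1)−j(9): -8≡18 → s
e(4)−o(14): -10≡16 → q

dnljsqsq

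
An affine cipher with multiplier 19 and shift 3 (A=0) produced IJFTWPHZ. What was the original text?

The inverse of 19 mod 26 is 11, since 19·11=209≡1. Apply D(y)=11·(y−3) mod 26:
I(8): 11·(8−3)=55≡3 → D
J(9): 11·(9−3)=66≡14 → O
F(5): 11·(5−3)=22 → W
T(19): 11·(19−3)=176≡20 → U
W(22): 11·(22−3)=209≡1 → B
P(15): 11·(15−3)=132≡2 → C
H(7): 11·(7−3)=44≡18 → S
Z(25): 11·(25−3)=242≡8 → I

DOWUBCSI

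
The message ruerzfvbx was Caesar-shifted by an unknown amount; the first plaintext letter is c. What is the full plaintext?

cfpckqgmi

From the crib: r(17)−c(2)=15, so the shift is 15.
Subtract 15 from each ciphertext letter:
r(17): 17−15=2 → c
u(20): 20−15=5 → f
e(4): 4−15=-11≡15 → p
r(17): 17−15=2 → c
z(25): 25−15=10 → k
f(5): 5−15=-10≡16 → q
v(21): 21−15=6 → g
b(1): 1−15=-14≡12 → m
x(23): 23−15=8 → i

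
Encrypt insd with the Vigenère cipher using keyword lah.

tnzo

Repeat the key across the message: lahl
i(8)+l(11): 19 → t
n(13)+a(0): 13 → n
s(18)+h(7): 25 → z
d(3)+l(11): 14 → o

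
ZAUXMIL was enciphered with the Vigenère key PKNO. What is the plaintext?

KQHJXYY

Repeat the key across the ciphertext: PKNOPKN
Z(25)−P(15): 10 → K
A(0)−K(10): -10≡16 → Q
U(20)−N(13): 7 → H
X(23)−O(14): 9 → J
M(12)−P(15): -3≡23 → X
I(8)−K(10): -2≡24 → Y
L(11)−N(13): -2≡24 → Y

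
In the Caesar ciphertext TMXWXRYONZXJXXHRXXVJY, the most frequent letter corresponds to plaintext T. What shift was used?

The most frequent ciphertext letter is X (appears 7 times).
X is position 23; T is position 19.
Shift = 4.

4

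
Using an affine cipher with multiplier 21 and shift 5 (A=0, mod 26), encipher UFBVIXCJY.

U(20): 21·20+5=425≡9 → J
F(5): 21·5+5=110≡6 → G
B(1): 21·1+5=26≡0 → A
V(21): 21·21+5=446≡4 → E
I(8): 21·8+5=173≡17 → R
X(23): 21·23+5=488≡20 → U
C(2): 21·2+5=47≡21 → V
J(9): 21·9+5=194≡12 → M
Y(24): 21·24+5=509≡15 → P

JGAERUVMP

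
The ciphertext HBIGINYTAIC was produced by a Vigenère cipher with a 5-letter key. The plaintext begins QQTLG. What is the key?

RLPVC

Subtract each crib letter from the matching ciphertext letter (mod 26):
H(7)−Q(16)=-9≡17 → R
B(1)−Q(16)=-15≡11 → L
I(8)−T(19)=-11≡15 → P
G(6)−L(11)=-5≡21 → V
I(8)−G(6)=2 → C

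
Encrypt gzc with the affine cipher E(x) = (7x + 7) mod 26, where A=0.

xav

g(6): 7·6+7=49≡23 → x
z(25): 7·25+7=182≡0 → a
c(2): 7·2+7=21 → v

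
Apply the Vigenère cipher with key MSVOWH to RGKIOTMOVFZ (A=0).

DYFWKAYGQTV

Repeat the key across the message: MSVOWHMSVOW
R(17)+M(12): 29≡3 → D
G(6)+S(18): 24 → Y
K(10)+V(21): 31≡5 → F
I(8)+O(14): 22 → W
O(14)+W(22): 36≡10 → K
T(19)+H(7): 26≡0 → A
M(12)+M(12): 24 → Y
O(14)+S(18): 32≡6 → G
V(21)+V(21): 42≡16 → Q
F(5)+O(14): 19 → T
Z(25)+W(22): 47≡21 → V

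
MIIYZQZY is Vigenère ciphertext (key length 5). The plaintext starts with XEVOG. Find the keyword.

Subtract each crib letter from the matching ciphertext letter (mod 26):
M(12)−X(23)=-11≡15 → P
I(8)−E(4)=4 → E
I(8)−V(21)=-13≡13 → N
Y(24)−O(14)=10 → K
Z(25)−G(6)=19 → T

PENKT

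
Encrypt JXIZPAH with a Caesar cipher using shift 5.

OCNEUFM

J(9): 9+5=14 → O
X(23): 23+5=28≡2 → C
I(8): 8+5=13 → N
Z(25): 25+5=30≡4 → E
P(15): 15+5=20 → U
A(0): 0+5=5 → F
H(7): 7+5=12 → M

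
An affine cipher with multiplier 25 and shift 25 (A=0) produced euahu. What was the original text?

vfzsf

The inverse of 25 mod 26 is 25, since 25·25=625≡1. Apply D(y)=25·(y−25) mod 26:
e(4): 25·(4−25)=-525≡21 → v
u(20): 25·(20−25)=-125≡5 → f
a(0): 25·(0−25)=-625≡25 → z
h(7): 25·(7−25)=-450≡18 → s
u(20): 25·(20−25)=-125≡5 → f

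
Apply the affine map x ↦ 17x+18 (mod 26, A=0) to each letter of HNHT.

HFHD

H(7): 17·7+18=137≡7 → H
N(13): 17·13+18=239≡5 → F
H(7): 17·7+18=137≡7 → H
T(19): 17·19+18=341≡3 → D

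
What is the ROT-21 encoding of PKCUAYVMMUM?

P(15): 15+21=36≡10 → K
K(10): 10+21=31≡5 → F
C(2): 2+21=23 → X
U(20): 20+21=41≡15 → P
A(0): 0+21=21 → V
Y(24): 24+21=45≡19 → T
V(21): 21+21=42≡16 → Q
M(12): 12+21=33≡7 → H
M(12): 12+21=33≡7 → H
U(20): 20+21=41≡15 → P
M(12): 12+21=33≡7 → H

KFXPVTQHHPH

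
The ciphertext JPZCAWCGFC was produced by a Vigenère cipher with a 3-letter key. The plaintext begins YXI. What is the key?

LSR

Subtract each crib letter from the matching ciphertext letter (mod 26):
J(9)−Y(24)=-15≡11 → L
P(15)−X(23)=-8≡18 → S
Z(25)−I(8)=17 → R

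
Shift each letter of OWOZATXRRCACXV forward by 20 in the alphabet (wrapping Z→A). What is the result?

IQITUNRLLWUWRP

O(14): 14+20=34≡8 → I
W(22): 22+20=42≡16 → Q
O(14): 14+20=34≡8 → I
Z(25): 25+20=45≡19 → T
A(0): 0+20=20 → U
T(19): 19+20=39≡13 → N
X(23): 23+20=43≡17 → R
R(17): 17+20=37≡11 → L
R(17): 17+20=37≡11 → L
C(2): 2+20=22 → W
A(0): 0+20=20 → U
C(2): 2+20=22 → W
X(23): 23+20=43≡17 → R
V(21): 21+20=41≡15 → P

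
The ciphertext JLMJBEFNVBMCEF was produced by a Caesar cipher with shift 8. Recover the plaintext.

BDEBTWXFNTEUWX

J(9): 9−8=1 → B
L(11): 11−8=3 → D
M(12): 12−8=4 → E
J(9): 9−8=1 → B
B(1): 1−8=-7≡19 → T
E(4): 4−8=-4≡22 → W
F(5): 5−8=-3≡23 → X
N(13): 13−8=5 → F
V(21): 21−8=13 → N
B(1): 1−8=-7≡19 → T
M(12): 12−8=4 → E
C(2): 2−8=-6≡20 → U
E(4): 4−8=-4≡22 → W
F(5): 5−8=-3≡23 → X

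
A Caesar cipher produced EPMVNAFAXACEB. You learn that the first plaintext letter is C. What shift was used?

From the crib: E(4)−C(2)=2, so the shift is 2.

2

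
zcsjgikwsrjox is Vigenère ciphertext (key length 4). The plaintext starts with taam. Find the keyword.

Subtract each crib letter from the matching ciphertext letter (mod 26):
z(25)−t(19)=6 → g
c(2)−a(0)=2 → c
s(18)−a(0)=18 → s
j(9)−m(12)=-3≡23 → x

gcsx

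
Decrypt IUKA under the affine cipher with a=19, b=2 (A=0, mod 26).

OQKE

The inverse of 19 mod 26 is 11, since 19·11=209≡1. Apply D(y)=11·(y−2) mod 26:
I(8): 11·(8−2)=66≡14 → O
U(20): 11·(20−2)=198≡16 → Q
K(10): 11·(10−2)=88≡10 → K
A(0): 11·(0−2)=-22≡4 → E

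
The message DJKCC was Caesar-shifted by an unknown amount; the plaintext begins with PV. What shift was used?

14

From the crib: D(3)−P(15)=-12≡14, so the shift is 14.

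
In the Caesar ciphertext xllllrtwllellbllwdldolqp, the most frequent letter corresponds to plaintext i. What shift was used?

The most frequent ciphertext letter is l (appears 12 times).
l is position 11; i is position 8.
Shift = 3.

3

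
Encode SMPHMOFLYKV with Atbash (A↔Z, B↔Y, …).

HNKSNLUOBPE

S(18) → H(7)
M(12) → N(13)
P(15) → K(10)
H(7) → S(18)
M(12) → N(13)
O(14) → L(11)
F(5) → U(20)
L(11) → O(14)
Y(24) → B(1)
K(10) → P(15)
V(21) → E(4)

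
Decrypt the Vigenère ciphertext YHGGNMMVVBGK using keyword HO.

Repeat the key across the ciphertext: HOHOHOHOHOHO
Y(24)−H(7): 17 → R
H(7)−O(14): -7≡19 → T
G(6)−H(7): -1≡25 → Z
G(6)−O(14): -8≡18 → S
N(13)−H(7): 6 → G
M(12)−O(14): -2≡24 → Y
M(12)−H(7): 5 → F
V(21)−O(14): 7 → H
V(21)−H(7): 14 → O
B(1)−O(14): -13≡13 → N
G(6)−H(7): -1≡25 → Z
K(10)−O(14): -4≡22 → W

RTZSGYFHONZW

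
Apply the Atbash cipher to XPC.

X(23) → C(2)
P(15) → K(10)
C(2) → X(23)

CKX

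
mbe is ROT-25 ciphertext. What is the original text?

ncf

m(12): 12−25=-13≡13 → n
b(1): 1−25=-24≡2 → c
e(4): 4−25=-21≡5 → f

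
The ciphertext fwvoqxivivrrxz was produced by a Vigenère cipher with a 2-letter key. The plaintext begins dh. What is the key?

cp

Subtract each crib letter from the matching ciphertext letter (mod 26):
f(5)−d(3)=2 → c
w(22)−h(7)=15 → p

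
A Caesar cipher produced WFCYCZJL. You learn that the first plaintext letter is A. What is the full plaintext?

From the crib: W(22)−A(0)=22, so the shift is 22.
Subtract 22 from each ciphertext letter:
W(22): 22−22=0 → A
F(5): 5−22=-17≡9 → J
C(2): 2−22=-20≡6 → G
Y(24): 24−22=2 → C
C(2): 2−22=-20≡6 → G
Z(25): 25−22=3 → D
J(9): 9−22=-13≡13 → N
L(11): 11−22=-11≡15 → P

AJGCGDNP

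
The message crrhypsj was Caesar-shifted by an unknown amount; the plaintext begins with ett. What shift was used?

24

From the crib: c(2)−e(4)=-2≡24, so the shift is 24.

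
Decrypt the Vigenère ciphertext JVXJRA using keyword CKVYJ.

HLCLIY

Repeat the key across the ciphertext: CKVYJC
J(9)−C(2): 7 → H
V(21)−K(10): 11 → L
X(23)−V(21): 2 → C
J(9)−Y(24): -15≡11 → L
R(17)−J(9): 8 → I
A(0)−C(2): -2≡24 → Y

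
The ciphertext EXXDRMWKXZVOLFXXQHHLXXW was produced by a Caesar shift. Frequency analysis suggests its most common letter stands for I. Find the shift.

15

The most frequent ciphertext letter is X (appears 7 times).
X is position 23; I is position 8.
Shift = 15.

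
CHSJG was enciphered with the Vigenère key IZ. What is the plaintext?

UIKKY

Repeat the key across the ciphertext: IZIZI
C(2)−I(8): -6≡20 → U
H(7)−Z(25): -18≡8 → I
S(18)−I(8): 10 → K
J(9)−Z(25): -16≡10 → K
G(6)−I(8): -2≡24 → Y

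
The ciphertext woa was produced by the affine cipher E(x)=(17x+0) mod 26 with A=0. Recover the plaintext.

The inverse of 17 mod 26 is 23, since 17·23=391≡1. Apply D(y)=23·(y−0) mod 26:
w(22): 23·(22−0)=506≡12 → m
o(14): 23·(14−0)=322≡10 → k
a(0): 23·(0−0)=0 → a

mka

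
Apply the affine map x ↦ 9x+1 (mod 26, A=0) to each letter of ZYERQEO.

SJLYPLX

Z(25): 9·25+1=226≡18 → S
Y(24): 9·24+1=217≡9 → J
E(4): 9·4+1=37≡11 → L
R(17): 9·17+1=154≡24 → Y
Q(16): 9·16+1=145≡15 → P
E(4): 9·4+1=37≡11 → L
O(14): 9·14+1=127≡23 → X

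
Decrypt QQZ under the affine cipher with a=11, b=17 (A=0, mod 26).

HHW

The inverse of 11 mod 26 is 19, since 11·19=209≡1. Apply D(y)=19·(y−17) mod 26:
Q(16): 19·(16−17)=-19≡7 → H
Q(16): 19·(16−17)=-19≡7 → H
Z(25): 19·(25−17)=152≡22 → W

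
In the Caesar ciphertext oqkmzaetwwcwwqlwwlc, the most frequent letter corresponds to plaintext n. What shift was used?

The most frequent ciphertext letter is w (appears 6 times).
w is position 22; n is position 13.
Shift = 9.

9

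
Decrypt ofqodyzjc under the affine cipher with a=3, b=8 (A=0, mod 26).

czuchoxjy

The inverse of 3 mod 26 is 9, since 3·9=27≡1. Apply D(y)=9·(y−8) mod 26:
o(14): 9·(14−8)=54≡2 → c
f(5): 9·(5−8)=-27≡25 → z
q(16): 9·(16−8)=72≡20 → u
o(14): 9·(14−8)=54≡2 → c
d(3): 9·(3−8)=-45≡7 → h
y(24): 9·(24−8)=144≡14 → o
z(25): 9·(25−8)=153≡23 → x
j(9): 9·(9−8)=9 → j
c(2): 9·(2−8)=-54≡24 → y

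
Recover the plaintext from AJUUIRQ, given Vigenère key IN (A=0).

Repeat the key across the ciphertext: INININI
A(0)−I(8): -8≡18 → S
J(9)−N(13): -4≡22 → W
U(20)−I(8): 12 → M
U(20)−N(13): 7 → H
I(8)−I(8): 0 → A
R(17)−N(13): 4 → E
Q(16)−I(8): 8 → I

SWMHAEI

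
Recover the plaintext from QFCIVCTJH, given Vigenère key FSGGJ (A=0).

LNWCMXBDB

Repeat the key across the ciphertext: FSGGJFSGG
Q(16)−F(5): 11 → L
F(5)−S(18): -13≡13 → N
C(2)−G(6): -4≡22 → W
I(8)−G(6): 2 → C
V(21)−J(9): 12 → M
C(2)−F(5): -3≡23 → X
T(19)−S(18): 1 → B
J(9)−G(6): 3 → D
H(7)−G(6): 1 → B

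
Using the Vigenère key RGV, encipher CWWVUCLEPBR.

Repeat the key across the message: RGVRGVRGVRG
C(2)+R(17): 19 → T
W(22)+G(6): 28≡2 → C
W(22)+V(21): 43≡17 → R
V(21)+R(17): 38≡12 → M
U(20)+G(6): 26≡0 → A
C(2)+V(21): 23 → X
L(11)+R(17): 28≡2 → C
E(4)+G(6): 10 → K
P(15)+V(21): 36≡10 → K
B(1)+R(17): 18 → S
R(17)+G(6): 23 → X

TCRMAXCKKSX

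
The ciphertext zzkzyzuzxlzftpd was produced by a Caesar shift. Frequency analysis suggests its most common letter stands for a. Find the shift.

25

The most frequent ciphertext letter is z (appears 6 times).
z is position 25; a is position 0.
Shift = 25.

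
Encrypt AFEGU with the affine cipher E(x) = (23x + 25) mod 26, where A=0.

ZKNHR

A(0): 23·0+25=25 → Z
F(5): 23·5+25=140≡10 → K
E(4): 23·4+25=117≡13 → N
G(6): 23·6+25=163≡7 → H
U(20): 23·20+25=485≡17 → R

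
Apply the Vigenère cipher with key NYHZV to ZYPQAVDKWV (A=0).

MWWPVIBRVQ

Repeat the key across the message: NYHZVNYHZV
Z(25)+N(13): 38≡12 → M
Y(24)+Y(24): 48≡22 → W
P(15)+H(7): 22 → W
Q(16)+Z(25): 41≡15 → P
A(0)+V(21): 21 → V
V(21)+N(13): 34≡8 → I
D(3)+Y(24): 27≡1 → B
K(10)+H(7): 17 → R
W(22)+Z(25): 47≡21 → V
V(21)+V(21): 42≡16 → Q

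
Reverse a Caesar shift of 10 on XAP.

NQF

X(23): 23−10=13 → N
A(0): 0−10=-10≡16 → Q
P(15): 15−10=5 → F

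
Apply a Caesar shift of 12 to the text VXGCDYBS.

HJSOPKNE

V(21): 21+12=33≡7 → H
X(23): 23+12=35≡9 → J
G(6): 6+12=18 → S
C(2): 2+12=14 → O
D(3): 3+12=15 → P
Y(24): 24+12=36≡10 → K
B(1): 1+12=13 → N
S(18): 18+12=30≡4 → E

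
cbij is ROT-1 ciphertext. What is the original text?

bahi

c(2): 2−1=1 → b
b(1): 1−1=0 → a
i(8): 8−1=7 → h
j(9): 9−1=8 → i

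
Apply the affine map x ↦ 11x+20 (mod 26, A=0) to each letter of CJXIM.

C(2): 11·2+20=42≡16 → Q
J(9): 11·9+20=119≡15 → P
X(23): 11·23+20=273≡13 → N
I(8): 11·8+20=108≡4 → E
M(12): 11·12+20=152≡22 → W

QPNEW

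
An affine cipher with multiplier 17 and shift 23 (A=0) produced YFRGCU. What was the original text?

XCSZLJ

The inverse of 17 mod 26 is 23, since 17·23=391≡1. Apply D(y)=23·(y−23) mod 26:
Y(24): 23·(24−23)=23 → X
F(5): 23·(5−23)=-414≡2 → C
R(17): 23·(17−23)=-138≡18 → S
G(6): 23·(6−23)=-391≡25 → Z
C(2): 23·(2−23)=-483≡11 → L
U(20): 23·(20−23)=-69≡9 → J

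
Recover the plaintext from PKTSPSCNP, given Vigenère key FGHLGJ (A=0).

KEMHJJXHI

Repeat the key across the ciphertext: FGHLGJFGH
P(15)−F(5): 10 → K
K(10)−G(6): 4 → E
T(19)−H(7): 12 → M
S(18)−L(11): 7 → H
P(15)−G(6): 9 → J
S(18)−J(9): 9 → J
C(2)−F(5): -3≡23 → X
N(13)−G(6): 7 → H
P(15)−H(7): 8 → I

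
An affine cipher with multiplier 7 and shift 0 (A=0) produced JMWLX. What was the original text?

The inverse of 7 mod 26 is 15, since 7·15=105≡1. Apply D(y)=15·(y−0) mod 26:
J(9): 15·(9−0)=135≡5 → F
M(12): 15·(12−0)=180≡24 → Y
W(22): 15·(22−0)=330≡18 → S
L(11): 15·(11−0)=165≡9 → J
X(23): 15·(23−0)=345≡7 → H

FYSJH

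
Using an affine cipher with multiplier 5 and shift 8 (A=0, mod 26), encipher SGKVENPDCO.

S(18): 5·18+8=98≡20 → U
G(6): 5·6+8=38≡12 → M
K(10): 5·10+8=58≡6 → G
V(21): 5·21+8=113≡9 → J
E(4): 5·4+8=28≡2 → C
N(13): 5·13+8=73≡21 → V
P(15): 5·15+8=83≡5 → F
D(3): 5·3+8=23 → X
C(2): 5·2+8=18 → S
O(14): 5·14+8=78≡0 → A

UMGJCVFXSA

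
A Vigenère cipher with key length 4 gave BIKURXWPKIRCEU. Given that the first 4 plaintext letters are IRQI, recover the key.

TRUM

Subtract each crib letter from the matching ciphertext letter (mod 26):
B(1)−I(8)=-7≡19 → T
I(8)−R(17)=-9≡17 → R
K(10)−Q(16)=-6≡20 → U
U(20)−I(8)=12 → M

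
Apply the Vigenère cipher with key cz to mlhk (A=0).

Repeat the key across the message: czcz
m(12)+c(2): 14 → o
l(11)+z(25): 36≡10 → k
h(7)+c(2): 9 → j
k(10)+z(25): 35≡9 → j

okjj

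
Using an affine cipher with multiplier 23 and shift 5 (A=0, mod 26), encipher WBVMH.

W(22): 23·22+5=511≡17 → R
B(1): 23·1+5=28≡2 → C
V(21): 23·21+5=488≡20 → U
M(12): 23·12+5=281≡21 → V
H(7): 23·7+5=166≡10 → K

RCUVK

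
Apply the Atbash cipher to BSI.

YHR

B(1) → Y(24)
S(18) → H(7)
I(8) → R(17)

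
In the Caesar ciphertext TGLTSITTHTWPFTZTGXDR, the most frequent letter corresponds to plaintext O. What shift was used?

The most frequent ciphertext letter is T (appears 7 times).
T is position 19; O is position 14.
Shift = 5.

5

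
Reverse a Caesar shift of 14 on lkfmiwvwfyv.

l(11): 11−14=-3≡23 → x
k(10): 10−14=-4≡22 → w
f(5): 5−14=-9≡17 → r
m(12): 12−14=-2≡24 → y
i(8): 8−14=-6≡20 → u
w(22): 22−14=8 → i
v(21): 21−14=7 → h
w(22): 22−14=8 → i
f(5): 5−14=-9≡17 → r
y(24): 24−14=10 → k
v(21): 21−14=7 → h

xwryuihirkh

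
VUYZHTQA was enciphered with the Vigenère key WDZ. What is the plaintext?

ZRZDEUUX

Repeat the key across the ciphertext: WDZWDZWD
V(21)−W(22): -1≡25 → Z
U(20)−D(3): 17 → R
Y(24)−Z(25): -1≡25 → Z
Z(25)−W(22): 3 → D
H(7)−D(3): 4 → E
T(19)−Z(25): -6≡20 → U
Q(16)−W(22): -6≡20 → U
A(0)−D(3): -3≡23 → X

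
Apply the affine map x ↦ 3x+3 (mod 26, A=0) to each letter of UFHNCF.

LSYQJS

U(20): 3·20+3=63≡11 → L
F(5): 3·5+3=18 → S
H(7): 3·7+3=24 → Y
N(13): 3·13+3=42≡16 → Q
C(2): 3·2+3=9 → J
F(5): 3·5+3=18 → S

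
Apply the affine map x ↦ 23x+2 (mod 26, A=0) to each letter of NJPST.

PBJAX

N(13): 23·13+2=301≡15 → P
J(9): 23·9+2=209≡1 → B
P(15): 23·15+2=347≡9 → J
S(18): 23·18+2=416≡0 → A
T(19): 23·19+2=439≡23 → X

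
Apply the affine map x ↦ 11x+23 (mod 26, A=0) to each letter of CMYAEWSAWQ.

TZBXPFNXFR

C(2): 11·2+23=45≡19 → T
M(12): 11·12+23=155≡25 → Z
Y(24): 11·24+23=287≡1 → B
A(0): 11·0+23=23 → X
E(4): 11·4+23=67≡15 → P
W(22): 11·22+23=265≡5 → F
S(18): 11·18+23=221≡13 → N
A(0): 11·0+23=23 → X
W(22): 11·22+23=265≡5 → F
Q(16): 11·16+23=199≡17 → R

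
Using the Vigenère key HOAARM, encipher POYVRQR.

WCYVICY

Repeat the key across the message: HOAARMH
P(15)+H(7): 22 → W
O(14)+O(14): 28≡2 → C
Y(24)+A(0): 24 → Y
V(21)+A(0): 21 → V
R(17)+R(17): 34≡8 → I
Q(16)+M(12): 28≡2 → C
R(17)+H(7): 24 → Y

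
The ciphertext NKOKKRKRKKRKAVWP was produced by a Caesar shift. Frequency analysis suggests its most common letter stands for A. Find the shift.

The most frequent ciphertext letter is K (appears 7 times).
K is position 10; A is position 0.
Shift = 10.

10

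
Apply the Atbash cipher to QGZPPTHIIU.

JTAKKGSRRF

Q(16) → J(9)
G(6) → T(19)
Z(25) → A(0)
P(15) → K(10)
P(15) → K(10)
T(19) → G(6)
H(7) → S(18)
I(8) → R(17)
I(8) → R(17)
U(20) → F(5)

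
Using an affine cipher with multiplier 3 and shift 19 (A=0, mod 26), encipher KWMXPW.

K(10): 3·10+19=49≡23 → X
W(22): 3·22+19=85≡7 → H
M(12): 3·12+19=55≡3 → D
X(23): 3·23+19=88≡10 → K
P(15): 3·15+19=64≡12 → M
W(22): 3·22+19=85≡7 → H

XHDKMH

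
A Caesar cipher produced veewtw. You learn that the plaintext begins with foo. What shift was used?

16

From the crib: v(21)−f(5)=16, so the shift is 16.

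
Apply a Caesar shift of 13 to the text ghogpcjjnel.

g(6): 6+13=19 → t
h(7): 7+13=20 → u
o(14): 14+13=27≡1 → b
g(6): 6+13=19 → t
p(15): 15+13=28≡2 → c
c(2): 2+13=15 → p
j(9): 9+13=22 → w
j(9): 9+13=22 → w
n(13): 13+13=26≡0 → a
e(4): 4+13=17 → r
l(11): 11+13=24 → y

tubtcpwwary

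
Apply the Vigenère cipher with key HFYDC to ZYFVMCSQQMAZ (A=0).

Repeat the key across the message: HFYDCHFYDCHF
Z(25)+H(7): 32≡6 → G
Y(24)+F(5): 29≡3 → D
F(5)+Y(24): 29≡3 → D
V(21)+D(3): 24 → Y
M(12)+C(2): 14 → O
C(2)+H(7): 9 → J
S(18)+F(5): 23 → X
Q(16)+Y(24): 40≡14 → O
Q(16)+D(3): 19 → T
M(12)+C(2): 14 → O
A(0)+H(7): 7 → H
Z(25)+F(5): 30≡4 → E

GDDYOJXOTOHE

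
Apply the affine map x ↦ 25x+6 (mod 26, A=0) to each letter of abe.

a(0): 25·0+6=6 → g
b(1): 25·1+6=31≡5 → f
e(4): 25·4+6=106≡2 → c

gfc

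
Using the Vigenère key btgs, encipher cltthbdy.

Repeat the key across the message: btgsbtgs
c(2)+b(1): 3 → d
l(11)+t(19): 30≡4 → e
t(19)+g(6): 25 → z
t(19)+s(18): 37≡11 → l
h(7)+b(1): 8 → i
b(1)+t(19): 20 → u
d(3)+g(6): 9 → j
y(24)+s(18): 42≡16 → q

dezliujq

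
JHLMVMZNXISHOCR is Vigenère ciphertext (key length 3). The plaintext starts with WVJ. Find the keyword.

Subtract each crib letter from the matching ciphertext letter (mod 26):
J(9)−W(22)=-13≡13 → N
H(7)−V(21)=-14≡12 → M
L(11)−J(9)=2 → C

NMC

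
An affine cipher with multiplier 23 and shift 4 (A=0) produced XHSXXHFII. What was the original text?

LZELLZRQQ

The inverse of 23 mod 26 is 17, since 23·17=391≡1. Apply D(y)=17·(y−4) mod 26:
X(23): 17·(23−4)=323≡11 → L
H(7): 17·(7−4)=51≡25 → Z
S(18): 17·(18−4)=238≡4 → E
X(23): 17·(23−4)=323≡11 → L
X(23): 17·(23−4)=323≡11 → L
H(7): 17·(7−4)=51≡25 → Z
F(5): 17·(5−4)=17 → R
I(8): 17·(8−4)=68≡16 → Q
I(8): 17·(8−4)=68≡16 → Q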